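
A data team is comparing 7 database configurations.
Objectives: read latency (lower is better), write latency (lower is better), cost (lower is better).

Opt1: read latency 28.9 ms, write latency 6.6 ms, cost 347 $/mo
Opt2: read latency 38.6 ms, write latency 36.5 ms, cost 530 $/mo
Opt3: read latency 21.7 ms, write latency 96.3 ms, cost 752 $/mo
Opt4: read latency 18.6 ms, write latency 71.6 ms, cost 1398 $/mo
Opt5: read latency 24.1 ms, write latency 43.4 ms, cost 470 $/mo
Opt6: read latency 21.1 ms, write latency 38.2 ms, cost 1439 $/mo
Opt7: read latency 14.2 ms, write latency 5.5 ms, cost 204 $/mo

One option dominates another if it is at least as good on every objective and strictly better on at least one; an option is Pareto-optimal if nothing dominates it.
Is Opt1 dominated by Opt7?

Opt7 vs Opt1: read latency 14.2≤28.9, write latency 5.5≤6.6, cost 204≤347 — Opt7 is at least as good on every objective with at least one strict improvement.

Yes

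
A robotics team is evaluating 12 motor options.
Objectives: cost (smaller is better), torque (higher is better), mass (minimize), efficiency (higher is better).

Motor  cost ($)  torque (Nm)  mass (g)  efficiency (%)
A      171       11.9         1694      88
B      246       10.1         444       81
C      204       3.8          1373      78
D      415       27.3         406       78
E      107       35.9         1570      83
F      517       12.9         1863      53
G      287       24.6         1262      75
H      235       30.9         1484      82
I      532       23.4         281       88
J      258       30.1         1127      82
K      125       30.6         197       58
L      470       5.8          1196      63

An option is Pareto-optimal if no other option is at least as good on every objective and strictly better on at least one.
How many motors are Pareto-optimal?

A: not dominated.
B: not dominated.
C: not dominated.
D: not dominated.
E: not dominated (best cost).
F: dominated by D (cost 415≤517, torque 27.3≥12.9, mass 406≤1863, efficiency 78≥53).
G: dominated by J (cost 258≤287, torque 30.1≥24.6, mass 1127≤1262, efficiency 82≥75).
H: not dominated.
I: not dominated.
J: not dominated.
K: not dominated (best mass).
L: dominated by B (cost 246≤470, torque 10.1≥5.8, mass 444≤1196, efficiency 81≥63).
Pareto-optimal: A, B, C, D, E, H, I, J, K → 9.

9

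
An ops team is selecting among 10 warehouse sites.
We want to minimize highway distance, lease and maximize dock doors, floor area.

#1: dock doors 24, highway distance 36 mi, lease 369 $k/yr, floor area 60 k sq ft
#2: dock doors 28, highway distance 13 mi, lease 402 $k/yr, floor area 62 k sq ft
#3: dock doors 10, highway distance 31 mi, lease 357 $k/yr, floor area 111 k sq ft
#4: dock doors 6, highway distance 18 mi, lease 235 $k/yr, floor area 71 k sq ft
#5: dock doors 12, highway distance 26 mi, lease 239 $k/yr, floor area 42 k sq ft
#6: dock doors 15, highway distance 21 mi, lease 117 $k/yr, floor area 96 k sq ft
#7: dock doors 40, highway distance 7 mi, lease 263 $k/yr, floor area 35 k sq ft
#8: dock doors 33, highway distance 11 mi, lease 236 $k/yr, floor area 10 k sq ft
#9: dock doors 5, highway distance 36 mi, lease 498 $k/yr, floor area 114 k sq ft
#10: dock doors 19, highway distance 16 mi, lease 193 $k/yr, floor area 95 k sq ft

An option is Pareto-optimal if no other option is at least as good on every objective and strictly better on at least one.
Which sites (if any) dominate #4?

#10: dock doors 19≥6, highway distance 16≤18, lease 193≤235, floor area 95≥71 — dominates #4.
Others (#1, #2, #3, #5, #6, #7, #8, #9) are each worse than #4 on at least one objective.

#10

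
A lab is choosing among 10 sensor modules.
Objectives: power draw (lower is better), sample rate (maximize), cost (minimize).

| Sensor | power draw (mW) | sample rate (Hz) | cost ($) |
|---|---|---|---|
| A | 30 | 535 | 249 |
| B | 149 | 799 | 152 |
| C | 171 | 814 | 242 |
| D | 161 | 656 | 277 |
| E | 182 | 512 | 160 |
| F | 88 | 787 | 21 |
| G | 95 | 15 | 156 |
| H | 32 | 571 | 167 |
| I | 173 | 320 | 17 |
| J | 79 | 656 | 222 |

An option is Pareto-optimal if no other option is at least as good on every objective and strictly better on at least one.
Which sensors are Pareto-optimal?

A, B, C, F, H, I, J

A: not dominated (best power draw).
B: not dominated.
C: not dominated (best sample rate).
D: dominated by B (power draw 149≤161, sample rate 799≥656, cost 152≤277).
E: dominated by B (power draw 149≤182, sample rate 799≥512, cost 152≤160).
F: not dominated.
G: dominated by F (power draw 88≤95, sample rate 787≥15, cost 21≤156).
H: not dominated.
I: not dominated (best cost).
J: not dominated.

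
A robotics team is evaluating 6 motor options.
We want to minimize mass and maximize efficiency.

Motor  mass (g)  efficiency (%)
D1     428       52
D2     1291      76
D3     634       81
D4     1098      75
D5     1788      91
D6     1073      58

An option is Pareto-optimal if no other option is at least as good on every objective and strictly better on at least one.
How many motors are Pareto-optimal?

3

D1: not dominated (best mass).
D2: dominated by D3 (mass 634≤1291, efficiency 81≥76).
D3: not dominated.
D4: dominated by D3 (mass 634≤1098, efficiency 81≥75).
D5: not dominated (best efficiency).
D6: dominated by D3 (mass 634≤1073, efficiency 81≥58).
Pareto-optimal: D1, D3, D5 → 3.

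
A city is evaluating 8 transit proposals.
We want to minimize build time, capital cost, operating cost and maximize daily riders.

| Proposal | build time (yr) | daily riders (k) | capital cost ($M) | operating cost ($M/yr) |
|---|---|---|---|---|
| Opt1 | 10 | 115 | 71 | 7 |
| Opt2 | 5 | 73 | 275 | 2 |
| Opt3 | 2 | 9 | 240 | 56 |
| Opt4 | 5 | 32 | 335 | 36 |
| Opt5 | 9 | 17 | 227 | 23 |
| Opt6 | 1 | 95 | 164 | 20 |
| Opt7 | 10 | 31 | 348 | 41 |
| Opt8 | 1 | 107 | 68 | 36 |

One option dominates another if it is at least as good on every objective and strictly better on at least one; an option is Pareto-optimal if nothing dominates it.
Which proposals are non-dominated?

Opt1, Opt2, Opt6, Opt8

Opt1: not dominated (best daily riders).
Opt2: not dominated (best operating cost).
Opt3: dominated by Opt6 (build time 1≤2, daily riders 95≥9, capital cost 164≤240, operating cost 20≤56).
Opt4: dominated by Opt2 (build time 5≤5, daily riders 73≥32, capital cost 275≤335, operating cost 2≤36).
Opt5: dominated by Opt6 (build time 1≤9, daily riders 95≥17, capital cost 164≤227, operating cost 20≤23).
Opt6: not dominated.
Opt7: dominated by Opt1 (build time 10≤10, daily riders 115≥31, capital cost 71≤348, operating cost 7≤41).
Opt8: not dominated (best capital cost).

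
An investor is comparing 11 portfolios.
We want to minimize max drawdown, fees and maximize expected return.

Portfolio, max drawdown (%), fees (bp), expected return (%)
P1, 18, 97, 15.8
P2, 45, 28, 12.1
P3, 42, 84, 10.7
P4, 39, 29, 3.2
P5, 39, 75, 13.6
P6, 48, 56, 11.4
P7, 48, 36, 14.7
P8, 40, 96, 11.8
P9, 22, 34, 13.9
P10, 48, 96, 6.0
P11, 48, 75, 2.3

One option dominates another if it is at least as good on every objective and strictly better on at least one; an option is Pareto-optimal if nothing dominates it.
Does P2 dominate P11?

P2 vs P11: max drawdown 45≤48, fees 28≤75, expected return 12.1≥2.3 — P2 is at least as good on every objective with at least one strict improvement.

Yes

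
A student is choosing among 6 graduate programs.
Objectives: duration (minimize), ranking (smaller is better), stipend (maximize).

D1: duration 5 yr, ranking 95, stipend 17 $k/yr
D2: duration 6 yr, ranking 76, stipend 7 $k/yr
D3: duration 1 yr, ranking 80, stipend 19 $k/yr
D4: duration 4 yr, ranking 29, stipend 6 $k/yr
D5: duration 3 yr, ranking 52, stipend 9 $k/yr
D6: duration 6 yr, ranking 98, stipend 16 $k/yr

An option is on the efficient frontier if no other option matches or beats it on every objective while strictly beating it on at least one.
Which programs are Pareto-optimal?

D1: dominated by D3 (duration 1≤5, ranking 80≤95, stipend 19≥17).
D2: dominated by D5 (duration 3≤6, ranking 52≤76, stipend 9≥7).
D3: not dominated (best duration).
D4: not dominated (best ranking).
D5: not dominated.
D6: dominated by D1 (duration 5≤6, ranking 95≤98, stipend 17≥16).

D3, D4, D5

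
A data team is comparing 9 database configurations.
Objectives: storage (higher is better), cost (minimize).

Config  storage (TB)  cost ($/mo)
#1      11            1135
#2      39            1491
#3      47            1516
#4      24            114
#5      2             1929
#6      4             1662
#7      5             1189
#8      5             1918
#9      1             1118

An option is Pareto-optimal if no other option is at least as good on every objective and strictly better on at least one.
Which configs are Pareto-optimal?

#2, #3, #4

#1: dominated by #4 (storage 24≥11, cost 114≤1135).
#2: not dominated.
#3: not dominated (best storage).
#4: not dominated (best cost).
#5: dominated by #1 (storage 11≥2, cost 1135≤1929).
#6: dominated by #1 (storage 11≥4, cost 1135≤1662).
#7: dominated by #1 (storage 11≥5, cost 1135≤1189).
#8: dominated by #1 (storage 11≥5, cost 1135≤1918).
#9: dominated by #4 (storage 24≥1, cost 114≤1118).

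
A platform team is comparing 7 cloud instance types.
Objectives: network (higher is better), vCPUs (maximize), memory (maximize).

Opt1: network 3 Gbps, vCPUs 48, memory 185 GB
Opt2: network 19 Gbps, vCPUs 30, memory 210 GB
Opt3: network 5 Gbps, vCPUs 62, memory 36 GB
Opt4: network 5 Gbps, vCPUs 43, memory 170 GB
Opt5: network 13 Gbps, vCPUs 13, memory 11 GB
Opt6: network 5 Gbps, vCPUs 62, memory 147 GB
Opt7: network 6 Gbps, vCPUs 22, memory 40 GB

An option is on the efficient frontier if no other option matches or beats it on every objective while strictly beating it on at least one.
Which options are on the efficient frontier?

Opt1: not dominated.
Opt2: not dominated (best network).
Opt3: dominated by Opt6 (network 5≥5, vCPUs 62≥62, memory 147≥36).
Opt4: not dominated.
Opt5: dominated by Opt2 (network 19≥13, vCPUs 30≥13, memory 210≥11).
Opt6: not dominated.
Opt7: dominated by Opt2 (network 19≥6, vCPUs 30≥22, memory 210≥40).

Opt1, Opt2, Opt4, Opt6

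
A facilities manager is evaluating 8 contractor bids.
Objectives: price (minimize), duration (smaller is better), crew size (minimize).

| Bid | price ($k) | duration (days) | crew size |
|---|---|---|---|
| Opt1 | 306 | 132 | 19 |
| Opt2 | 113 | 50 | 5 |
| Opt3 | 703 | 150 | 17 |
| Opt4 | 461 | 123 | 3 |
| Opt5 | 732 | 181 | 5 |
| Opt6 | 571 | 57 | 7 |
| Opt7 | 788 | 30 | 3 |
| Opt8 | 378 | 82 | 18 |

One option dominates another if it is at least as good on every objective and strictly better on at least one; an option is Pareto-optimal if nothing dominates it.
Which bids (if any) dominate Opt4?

none

Opt1: worse on duration (132 vs 123).
Opt2: worse on crew size (5 vs 3).
Opt3: worse on price (703 vs 461).
Opt5: worse on price (732 vs 461).
Opt6: worse on price (571 vs 461).
Opt7: worse on price (788 vs 461).
Opt8: worse on crew size (18 vs 3).
No option dominates Opt4.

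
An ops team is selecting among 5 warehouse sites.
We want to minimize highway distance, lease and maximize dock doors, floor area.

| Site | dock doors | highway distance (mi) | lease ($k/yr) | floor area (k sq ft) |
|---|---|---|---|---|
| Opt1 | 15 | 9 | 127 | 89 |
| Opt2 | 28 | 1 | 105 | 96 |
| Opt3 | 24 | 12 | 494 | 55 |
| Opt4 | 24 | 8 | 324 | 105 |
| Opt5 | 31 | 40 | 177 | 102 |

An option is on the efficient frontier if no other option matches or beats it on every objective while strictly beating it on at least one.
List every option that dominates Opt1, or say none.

Opt2

Opt2: dock doors 28≥15, highway distance 1≤9, lease 105≤127, floor area 96≥89 — dominates Opt1.
Others (Opt3, Opt4, Opt5) are each worse than Opt1 on at least one objective.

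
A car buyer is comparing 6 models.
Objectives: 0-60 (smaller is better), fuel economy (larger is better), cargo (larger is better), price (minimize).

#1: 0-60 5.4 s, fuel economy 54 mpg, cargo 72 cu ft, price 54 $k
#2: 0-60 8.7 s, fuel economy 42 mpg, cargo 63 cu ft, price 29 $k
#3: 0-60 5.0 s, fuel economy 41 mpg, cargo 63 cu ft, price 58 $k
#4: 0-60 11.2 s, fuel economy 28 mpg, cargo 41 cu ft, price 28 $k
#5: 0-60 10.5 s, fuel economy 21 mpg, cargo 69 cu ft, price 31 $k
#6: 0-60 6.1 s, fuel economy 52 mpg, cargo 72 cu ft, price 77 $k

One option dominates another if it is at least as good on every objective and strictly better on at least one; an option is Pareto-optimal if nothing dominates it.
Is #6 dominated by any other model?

#1 vs #6: 0-60 5.4≤6.1, fuel economy 54≥52, cargo 72≥72, price 54≤77 — #1 is at least as good on every objective and strictly better on at least one, so #1 dominates #6.

Yes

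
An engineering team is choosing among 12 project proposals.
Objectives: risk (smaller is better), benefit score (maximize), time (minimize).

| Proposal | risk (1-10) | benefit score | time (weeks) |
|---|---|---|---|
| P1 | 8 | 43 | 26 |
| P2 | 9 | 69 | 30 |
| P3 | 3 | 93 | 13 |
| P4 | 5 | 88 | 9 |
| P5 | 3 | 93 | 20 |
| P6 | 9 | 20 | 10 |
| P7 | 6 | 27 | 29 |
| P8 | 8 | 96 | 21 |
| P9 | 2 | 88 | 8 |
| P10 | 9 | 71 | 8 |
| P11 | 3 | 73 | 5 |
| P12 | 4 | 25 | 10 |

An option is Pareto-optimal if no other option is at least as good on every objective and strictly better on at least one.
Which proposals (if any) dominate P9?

none

P1: worse on risk (8 vs 2).
P2: worse on risk (9 vs 2).
P3: worse on risk (3 vs 2).
P4: worse on risk (5 vs 2).
P5: worse on risk (3 vs 2).
P6: worse on risk (9 vs 2).
P7: worse on risk (6 vs 2).
P8: worse on risk (8 vs 2).
P10: worse on risk (9 vs 2).
P11: worse on risk (3 vs 2).
P12: worse on risk (4 vs 2).
No option dominates P9.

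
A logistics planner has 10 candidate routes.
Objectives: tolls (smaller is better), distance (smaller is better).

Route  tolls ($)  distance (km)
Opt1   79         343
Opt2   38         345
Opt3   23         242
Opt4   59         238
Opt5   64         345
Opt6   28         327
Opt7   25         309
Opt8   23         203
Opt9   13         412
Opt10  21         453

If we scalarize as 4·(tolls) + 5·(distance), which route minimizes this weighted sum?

Opt8

Opt1: 4·79 + 5·343 = 2031
Opt2: 4·38 + 5·345 = 1877
Opt3: 4·23 + 5·242 = 1302
Opt4: 4·59 + 5·238 = 1426
Opt5: 4·64 + 5·345 = 1981
Opt6: 4·28 + 5·327 = 1747
Opt7: 4·25 + 5·309 = 1645
Opt8: 4·23 + 5·203 = 1107
Opt9: 4·13 + 5·412 = 2112
Opt10: 4·21 + 5·453 = 2349
Lowest: Opt8 at 1107.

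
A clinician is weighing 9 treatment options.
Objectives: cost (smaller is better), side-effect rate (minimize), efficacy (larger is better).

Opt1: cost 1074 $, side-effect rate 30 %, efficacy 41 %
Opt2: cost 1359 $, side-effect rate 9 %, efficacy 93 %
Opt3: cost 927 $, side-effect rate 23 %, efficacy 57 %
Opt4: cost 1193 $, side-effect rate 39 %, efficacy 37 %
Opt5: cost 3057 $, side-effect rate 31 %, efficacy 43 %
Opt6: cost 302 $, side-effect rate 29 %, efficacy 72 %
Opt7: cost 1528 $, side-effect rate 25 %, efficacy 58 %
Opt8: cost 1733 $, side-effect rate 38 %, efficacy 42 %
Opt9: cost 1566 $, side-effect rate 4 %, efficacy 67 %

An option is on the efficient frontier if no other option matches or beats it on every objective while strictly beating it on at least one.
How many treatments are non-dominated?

Opt1: dominated by Opt3 (cost 927≤1074, side-effect rate 23≤30, efficacy 57≥41).
Opt2: not dominated (best efficacy).
Opt3: not dominated.
Opt4: dominated by Opt1 (cost 1074≤1193, side-effect rate 30≤39, efficacy 41≥37).
Opt5: dominated by Opt2 (cost 1359≤3057, side-effect rate 9≤31, efficacy 93≥43).
Opt6: not dominated (best cost).
Opt7: dominated by Opt2 (cost 1359≤1528, side-effect rate 9≤25, efficacy 93≥58).
Opt8: dominated by Opt2 (cost 1359≤1733, side-effect rate 9≤38, efficacy 93≥42).
Opt9: not dominated (best side-effect rate).
Pareto-optimal: Opt2, Opt3, Opt6, Opt9 → 4.

4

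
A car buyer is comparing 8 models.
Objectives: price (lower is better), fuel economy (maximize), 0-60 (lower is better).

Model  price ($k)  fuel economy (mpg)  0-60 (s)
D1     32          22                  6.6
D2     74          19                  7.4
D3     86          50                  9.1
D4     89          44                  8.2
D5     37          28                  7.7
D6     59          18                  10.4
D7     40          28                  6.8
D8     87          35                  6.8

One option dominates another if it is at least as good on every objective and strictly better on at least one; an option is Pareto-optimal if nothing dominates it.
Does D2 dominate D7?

D2 vs D7: D2 is worse on price (74 vs 40), so it does not dominate D7.

No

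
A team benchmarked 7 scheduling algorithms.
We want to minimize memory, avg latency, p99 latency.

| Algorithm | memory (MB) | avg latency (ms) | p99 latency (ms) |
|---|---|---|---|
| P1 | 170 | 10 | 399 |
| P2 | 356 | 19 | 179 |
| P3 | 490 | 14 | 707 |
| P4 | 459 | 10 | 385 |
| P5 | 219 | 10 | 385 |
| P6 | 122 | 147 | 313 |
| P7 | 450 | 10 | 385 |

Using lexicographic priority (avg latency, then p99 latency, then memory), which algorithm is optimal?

P5

First minimize avg latency: best is 10, kept {P1, P4, P5, P7}.
Then minimize p99 latency: best is 385, kept {P4, P5, P7}.
Then minimize memory: best is 219, kept {P5}.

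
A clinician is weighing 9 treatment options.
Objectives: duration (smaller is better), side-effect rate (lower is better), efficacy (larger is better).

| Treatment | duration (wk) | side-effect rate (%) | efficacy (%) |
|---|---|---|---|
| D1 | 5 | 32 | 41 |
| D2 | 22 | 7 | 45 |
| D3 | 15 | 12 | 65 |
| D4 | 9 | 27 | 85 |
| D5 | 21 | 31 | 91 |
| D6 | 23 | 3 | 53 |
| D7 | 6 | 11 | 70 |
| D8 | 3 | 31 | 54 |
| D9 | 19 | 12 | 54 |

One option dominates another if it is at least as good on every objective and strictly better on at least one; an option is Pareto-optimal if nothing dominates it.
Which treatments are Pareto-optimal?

D1: dominated by D8 (duration 3≤5, side-effect rate 31≤32, efficacy 54≥41).
D2: not dominated.
D3: dominated by D7 (duration 6≤15, side-effect rate 11≤12, efficacy 70≥65).
D4: not dominated.
D5: not dominated (best efficacy).
D6: not dominated (best side-effect rate).
D7: not dominated.
D8: not dominated (best duration).
D9: dominated by D3 (duration 15≤19, side-effect rate 12≤12, efficacy 65≥54).

D2, D4, D5, D6, D7, D8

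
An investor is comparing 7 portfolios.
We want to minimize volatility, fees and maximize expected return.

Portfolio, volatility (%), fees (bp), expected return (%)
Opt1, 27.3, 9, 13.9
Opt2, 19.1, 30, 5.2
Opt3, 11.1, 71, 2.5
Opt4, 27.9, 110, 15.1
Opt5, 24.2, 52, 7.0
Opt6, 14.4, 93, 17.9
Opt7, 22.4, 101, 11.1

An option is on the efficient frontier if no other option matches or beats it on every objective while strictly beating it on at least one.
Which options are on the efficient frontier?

Opt1, Opt2, Opt3, Opt5, Opt6

Opt1: not dominated (best fees).
Opt2: not dominated.
Opt3: not dominated (best volatility).
Opt4: dominated by Opt6 (volatility 14.4≤27.9, fees 93≤110, expected return 17.9≥15.1).
Opt5: not dominated.
Opt6: not dominated (best expected return).
Opt7: dominated by Opt6 (volatility 14.4≤22.4, fees 93≤101, expected return 17.9≥11.1).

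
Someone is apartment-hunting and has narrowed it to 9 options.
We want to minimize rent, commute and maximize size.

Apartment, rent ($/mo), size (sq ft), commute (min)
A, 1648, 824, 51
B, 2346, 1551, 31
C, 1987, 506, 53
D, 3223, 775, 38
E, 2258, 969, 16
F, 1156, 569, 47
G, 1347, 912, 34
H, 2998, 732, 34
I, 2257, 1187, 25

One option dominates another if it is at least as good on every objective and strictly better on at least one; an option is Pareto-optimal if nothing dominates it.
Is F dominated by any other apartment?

A: worse on rent (1648 vs 1156).
B: worse on rent (2346 vs 1156).
C: worse on rent (1987 vs 1156).
D: worse on rent (3223 vs 1156).
E: worse on rent (2258 vs 1156).
G: worse on rent (1347 vs 1156).
H: worse on rent (2998 vs 1156).
I: worse on rent (2257 vs 1156).
No option is at least as good as F on every objective and strictly better on one.

No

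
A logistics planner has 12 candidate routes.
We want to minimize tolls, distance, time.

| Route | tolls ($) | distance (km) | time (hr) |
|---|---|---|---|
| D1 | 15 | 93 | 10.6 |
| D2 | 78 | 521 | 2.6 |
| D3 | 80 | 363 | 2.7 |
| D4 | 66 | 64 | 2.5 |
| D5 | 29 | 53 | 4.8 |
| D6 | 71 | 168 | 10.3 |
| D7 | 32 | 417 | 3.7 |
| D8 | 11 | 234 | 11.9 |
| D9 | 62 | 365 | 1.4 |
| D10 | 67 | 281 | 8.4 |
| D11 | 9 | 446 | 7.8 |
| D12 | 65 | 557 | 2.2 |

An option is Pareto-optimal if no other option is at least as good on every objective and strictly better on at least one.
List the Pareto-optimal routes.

D1: not dominated.
D2: dominated by D4 (tolls 66≤78, distance 64≤521, time 2.5≤2.6).
D3: dominated by D4 (tolls 66≤80, distance 64≤363, time 2.5≤2.7).
D4: not dominated.
D5: not dominated (best distance).
D6: dominated by D4 (tolls 66≤71, distance 64≤168, time 2.5≤10.3).
D7: not dominated.
D8: not dominated.
D9: not dominated (best time).
D10: dominated by D4 (tolls 66≤67, distance 64≤281, time 2.5≤8.4).
D11: not dominated (best tolls).
D12: dominated by D9 (tolls 62≤65, distance 365≤557, time 1.4≤2.2).

D1, D4, D5, D7, D8, D9, D11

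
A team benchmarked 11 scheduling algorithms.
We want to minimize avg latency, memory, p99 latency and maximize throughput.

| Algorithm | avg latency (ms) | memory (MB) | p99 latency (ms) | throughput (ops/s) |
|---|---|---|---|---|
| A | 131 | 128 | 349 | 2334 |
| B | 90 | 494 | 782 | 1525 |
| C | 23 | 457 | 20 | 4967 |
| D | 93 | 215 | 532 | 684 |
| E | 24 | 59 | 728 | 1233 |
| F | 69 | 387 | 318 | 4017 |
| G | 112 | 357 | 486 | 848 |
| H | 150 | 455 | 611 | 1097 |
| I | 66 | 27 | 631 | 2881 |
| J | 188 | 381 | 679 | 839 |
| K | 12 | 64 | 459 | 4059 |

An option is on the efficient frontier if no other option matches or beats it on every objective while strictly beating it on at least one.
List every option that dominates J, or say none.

A: avg latency 131≤188, memory 128≤381, p99 latency 349≤679, throughput 2334≥839 — dominates J.
G: avg latency 112≤188, memory 357≤381, p99 latency 486≤679, throughput 848≥839 — dominates J.
I: avg latency 66≤188, memory 27≤381, p99 latency 631≤679, throughput 2881≥839 — dominates J.
K: avg latency 12≤188, memory 64≤381, p99 latency 459≤679, throughput 4059≥839 — dominates J.
Others (B, C, D, E, F, H) are each worse than J on at least one objective.

A, G, I, K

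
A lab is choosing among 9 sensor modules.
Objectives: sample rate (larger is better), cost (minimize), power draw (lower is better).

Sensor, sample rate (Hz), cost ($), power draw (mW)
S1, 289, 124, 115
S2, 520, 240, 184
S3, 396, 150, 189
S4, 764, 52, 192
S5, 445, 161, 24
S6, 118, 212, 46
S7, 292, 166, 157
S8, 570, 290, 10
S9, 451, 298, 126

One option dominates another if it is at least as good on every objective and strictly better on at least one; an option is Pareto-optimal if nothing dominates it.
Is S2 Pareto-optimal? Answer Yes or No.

S1: worse on sample rate (289 vs 520).
S3: worse on sample rate (396 vs 520).
S4: worse on power draw (192 vs 184).
S5: worse on sample rate (445 vs 520).
S6: worse on sample rate (118 vs 520).
S7: worse on sample rate (292 vs 520).
S8: worse on cost (290 vs 240).
S9: worse on sample rate (451 vs 520).
No option is at least as good as S2 on every objective and strictly better on one.

Yes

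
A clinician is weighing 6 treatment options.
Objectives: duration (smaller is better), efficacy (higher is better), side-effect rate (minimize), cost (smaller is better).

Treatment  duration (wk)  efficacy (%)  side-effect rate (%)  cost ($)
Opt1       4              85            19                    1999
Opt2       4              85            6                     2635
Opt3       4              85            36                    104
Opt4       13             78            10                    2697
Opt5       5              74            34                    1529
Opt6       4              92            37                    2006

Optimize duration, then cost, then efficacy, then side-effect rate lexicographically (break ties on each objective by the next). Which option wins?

Opt3

First minimize duration: best is 4, kept {Opt1, Opt2, Opt3, Opt6}.
Then minimize cost: best is 104, kept {Opt3}.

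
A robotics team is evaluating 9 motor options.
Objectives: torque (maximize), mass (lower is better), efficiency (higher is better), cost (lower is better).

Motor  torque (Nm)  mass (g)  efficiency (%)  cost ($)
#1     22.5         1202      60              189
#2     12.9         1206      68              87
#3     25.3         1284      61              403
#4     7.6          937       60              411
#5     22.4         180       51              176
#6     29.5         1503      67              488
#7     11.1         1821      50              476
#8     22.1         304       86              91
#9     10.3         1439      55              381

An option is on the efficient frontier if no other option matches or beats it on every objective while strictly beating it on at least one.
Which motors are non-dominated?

#1, #2, #3, #5, #6, #8

#1: not dominated.
#2: not dominated (best cost).
#3: not dominated.
#4: dominated by #8 (torque 22.1≥7.6, mass 304≤937, efficiency 86≥60, cost 91≤411).
#5: not dominated (best mass).
#6: not dominated (best torque).
#7: dominated by #1 (torque 22.5≥11.1, mass 1202≤1821, efficiency 60≥50, cost 189≤476).
#8: not dominated (best efficiency).
#9: dominated by #1 (torque 22.5≥10.3, mass 1202≤1439, efficiency 60≥55, cost 189≤381).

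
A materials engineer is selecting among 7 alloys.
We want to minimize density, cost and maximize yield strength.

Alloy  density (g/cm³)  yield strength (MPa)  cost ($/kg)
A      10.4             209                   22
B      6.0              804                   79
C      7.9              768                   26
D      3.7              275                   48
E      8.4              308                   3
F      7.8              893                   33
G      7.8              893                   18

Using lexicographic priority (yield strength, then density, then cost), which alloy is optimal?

First maximize yield strength: best is 893, kept {F, G}.
Then minimize density: best is 7.8, kept {F, G}.
Then minimize cost: best is 18, kept {G}.

G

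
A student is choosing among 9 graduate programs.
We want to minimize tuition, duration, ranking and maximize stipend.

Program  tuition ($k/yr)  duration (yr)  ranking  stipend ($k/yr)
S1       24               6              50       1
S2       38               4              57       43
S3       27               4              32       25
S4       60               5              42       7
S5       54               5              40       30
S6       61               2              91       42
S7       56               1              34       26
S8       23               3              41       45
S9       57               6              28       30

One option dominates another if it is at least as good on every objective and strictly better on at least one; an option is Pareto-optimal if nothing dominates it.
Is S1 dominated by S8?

Yes

S8 vs S1: tuition 23≤24, duration 3≤6, ranking 41≤50, stipend 45≥1 — S8 is at least as good on every objective with at least one strict improvement.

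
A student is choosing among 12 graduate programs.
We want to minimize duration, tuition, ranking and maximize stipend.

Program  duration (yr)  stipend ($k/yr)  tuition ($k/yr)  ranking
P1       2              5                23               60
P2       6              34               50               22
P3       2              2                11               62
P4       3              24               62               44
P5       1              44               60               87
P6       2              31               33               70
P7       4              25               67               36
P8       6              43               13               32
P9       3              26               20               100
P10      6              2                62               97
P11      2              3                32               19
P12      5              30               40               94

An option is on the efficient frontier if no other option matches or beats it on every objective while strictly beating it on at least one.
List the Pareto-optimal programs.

P1, P2, P3, P4, P5, P6, P7, P8, P9, P11

P1: not dominated.
P2: not dominated.
P3: not dominated (best tuition).
P4: not dominated.
P5: not dominated (best duration).
P6: not dominated.
P7: not dominated.
P8: not dominated.
P9: not dominated.
P10: dominated by P1 (duration 2≤6, stipend 5≥2, tuition 23≤62, ranking 60≤97).
P11: not dominated (best ranking).
P12: dominated by P6 (duration 2≤5, stipend 31≥30, tuition 33≤40, ranking 70≤94).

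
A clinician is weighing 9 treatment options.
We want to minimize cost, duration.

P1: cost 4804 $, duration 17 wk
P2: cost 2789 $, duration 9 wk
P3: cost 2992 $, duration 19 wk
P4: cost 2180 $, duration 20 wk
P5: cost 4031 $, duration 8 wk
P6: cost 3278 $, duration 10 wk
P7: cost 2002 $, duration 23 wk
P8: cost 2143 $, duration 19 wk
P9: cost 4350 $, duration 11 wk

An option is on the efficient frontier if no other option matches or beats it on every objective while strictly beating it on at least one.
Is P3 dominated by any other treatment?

Yes

P2 vs P3: cost 2789≤2992, duration 9≤19 — P2 is at least as good on every objective and strictly better on at least one, so P2 dominates P3.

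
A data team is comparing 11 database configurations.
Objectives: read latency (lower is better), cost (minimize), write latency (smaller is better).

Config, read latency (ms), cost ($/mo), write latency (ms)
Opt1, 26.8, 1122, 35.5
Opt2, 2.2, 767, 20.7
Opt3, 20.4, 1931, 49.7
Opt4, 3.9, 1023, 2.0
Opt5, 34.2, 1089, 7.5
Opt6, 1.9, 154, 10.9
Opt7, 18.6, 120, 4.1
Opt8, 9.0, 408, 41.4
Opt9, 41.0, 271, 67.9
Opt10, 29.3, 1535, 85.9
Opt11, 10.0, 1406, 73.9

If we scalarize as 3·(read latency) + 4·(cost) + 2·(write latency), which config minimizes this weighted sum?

Opt1: 3·26.8 + 4·1122 + 2·35.5 = 4639.4
Opt2: 3·2.2 + 4·767 + 2·20.7 = 3116.0
Opt3: 3·20.4 + 4·1931 + 2·49.7 = 7884.6
Opt4: 3·3.9 + 4·1023 + 2·2.0 = 4107.7
Opt5: 3·34.2 + 4·1089 + 2·7.5 = 4473.6
Opt6: 3·1.9 + 4·154 + 2·10.9 = 643.5
Opt7: 3·18.6 + 4·120 + 2·4.1 = 544.0
Opt8: 3·9.0 + 4·408 + 2·41.4 = 1741.8
Opt9: 3·41.0 + 4·271 + 2·67.9 = 1342.8
Opt10: 3·29.3 + 4·1535 + 2·85.9 = 6399.7
Opt11: 3·10.0 + 4·1406 + 2·73.9 = 5801.8
Lowest: Opt7 at 544.0.

Opt7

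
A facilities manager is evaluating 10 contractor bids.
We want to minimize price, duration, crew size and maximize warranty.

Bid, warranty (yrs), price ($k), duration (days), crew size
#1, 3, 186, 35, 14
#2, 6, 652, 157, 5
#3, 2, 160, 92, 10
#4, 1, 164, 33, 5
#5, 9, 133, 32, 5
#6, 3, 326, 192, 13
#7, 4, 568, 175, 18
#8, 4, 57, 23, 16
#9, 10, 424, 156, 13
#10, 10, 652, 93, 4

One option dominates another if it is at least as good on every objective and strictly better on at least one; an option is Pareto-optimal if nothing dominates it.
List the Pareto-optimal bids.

#5, #8, #9, #10

#1: dominated by #5 (warranty 9≥3, price 133≤186, duration 32≤35, crew size 5≤14).
#2: dominated by #5 (warranty 9≥6, price 133≤652, duration 32≤157, crew size 5≤5).
#3: dominated by #5 (warranty 9≥2, price 133≤160, duration 32≤92, crew size 5≤10).
#4: dominated by #5 (warranty 9≥1, price 133≤164, duration 32≤33, crew size 5≤5).
#5: not dominated.
#6: dominated by #5 (warranty 9≥3, price 133≤326, duration 32≤192, crew size 5≤13).
#7: dominated by #5 (warranty 9≥4, price 133≤568, duration 32≤175, crew size 5≤18).
#8: not dominated (best price).
#9: not dominated.
#10: not dominated (best crew size).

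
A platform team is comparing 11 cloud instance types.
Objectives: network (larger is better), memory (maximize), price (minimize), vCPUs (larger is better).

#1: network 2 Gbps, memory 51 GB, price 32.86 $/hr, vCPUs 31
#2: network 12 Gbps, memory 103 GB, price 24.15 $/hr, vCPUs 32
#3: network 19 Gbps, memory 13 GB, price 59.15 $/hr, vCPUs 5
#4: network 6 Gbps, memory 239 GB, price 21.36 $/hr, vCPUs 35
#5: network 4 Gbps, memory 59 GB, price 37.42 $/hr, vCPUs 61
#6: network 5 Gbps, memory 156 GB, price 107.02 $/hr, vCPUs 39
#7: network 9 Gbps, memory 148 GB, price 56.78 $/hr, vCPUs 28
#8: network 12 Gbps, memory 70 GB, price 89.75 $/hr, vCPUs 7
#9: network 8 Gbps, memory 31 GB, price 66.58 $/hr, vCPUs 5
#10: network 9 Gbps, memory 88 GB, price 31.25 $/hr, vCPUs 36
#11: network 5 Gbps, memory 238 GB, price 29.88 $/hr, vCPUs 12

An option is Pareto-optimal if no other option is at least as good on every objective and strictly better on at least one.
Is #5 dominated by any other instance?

#1: worse on network (2 vs 4).
#2: worse on vCPUs (32 vs 61).
#3: worse on memory (13 vs 59).
#4: worse on vCPUs (35 vs 61).
#6: worse on price (107.02 vs 37.42).
#7: worse on price (56.78 vs 37.42).
#8: worse on price (89.75 vs 37.42).
#9: worse on memory (31 vs 59).
#10: worse on vCPUs (36 vs 61).
#11: worse on vCPUs (12 vs 61).
No option is at least as good as #5 on every objective and strictly better on one.

No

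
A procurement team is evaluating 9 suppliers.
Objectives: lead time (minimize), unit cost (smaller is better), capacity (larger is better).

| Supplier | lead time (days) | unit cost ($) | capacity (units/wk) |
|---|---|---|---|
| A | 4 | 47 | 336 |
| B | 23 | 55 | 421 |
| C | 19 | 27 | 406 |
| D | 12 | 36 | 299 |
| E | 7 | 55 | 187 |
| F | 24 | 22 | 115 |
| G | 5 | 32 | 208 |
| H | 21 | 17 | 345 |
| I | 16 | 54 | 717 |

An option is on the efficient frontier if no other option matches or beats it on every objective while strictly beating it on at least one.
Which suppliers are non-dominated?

A: not dominated (best lead time).
B: dominated by I (lead time 16≤23, unit cost 54≤55, capacity 717≥421).
C: not dominated.
D: not dominated.
E: dominated by A (lead time 4≤7, unit cost 47≤55, capacity 336≥187).
F: dominated by H (lead time 21≤24, unit cost 17≤22, capacity 345≥115).
G: not dominated.
H: not dominated (best unit cost).
I: not dominated (best capacity).

A, C, D, G, H, I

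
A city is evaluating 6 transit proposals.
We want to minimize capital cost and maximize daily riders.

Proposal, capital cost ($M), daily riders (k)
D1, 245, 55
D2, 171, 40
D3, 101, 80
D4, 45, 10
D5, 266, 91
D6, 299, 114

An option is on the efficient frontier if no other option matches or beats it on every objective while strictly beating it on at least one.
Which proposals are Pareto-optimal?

D3, D4, D5, D6

D1: dominated by D3 (capital cost 101≤245, daily riders 80≥55).
D2: dominated by D3 (capital cost 101≤171, daily riders 80≥40).
D3: not dominated.
D4: not dominated (best capital cost).
D5: not dominated.
D6: not dominated (best daily riders).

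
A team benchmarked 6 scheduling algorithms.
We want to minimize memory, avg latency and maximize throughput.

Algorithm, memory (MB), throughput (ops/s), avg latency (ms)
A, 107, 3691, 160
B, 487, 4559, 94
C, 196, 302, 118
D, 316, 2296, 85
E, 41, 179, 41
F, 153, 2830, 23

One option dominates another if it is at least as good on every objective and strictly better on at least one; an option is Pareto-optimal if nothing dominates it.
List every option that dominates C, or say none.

F

F: memory 153≤196, throughput 2830≥302, avg latency 23≤118 — dominates C.
Others (A, B, D, E) are each worse than C on at least one objective.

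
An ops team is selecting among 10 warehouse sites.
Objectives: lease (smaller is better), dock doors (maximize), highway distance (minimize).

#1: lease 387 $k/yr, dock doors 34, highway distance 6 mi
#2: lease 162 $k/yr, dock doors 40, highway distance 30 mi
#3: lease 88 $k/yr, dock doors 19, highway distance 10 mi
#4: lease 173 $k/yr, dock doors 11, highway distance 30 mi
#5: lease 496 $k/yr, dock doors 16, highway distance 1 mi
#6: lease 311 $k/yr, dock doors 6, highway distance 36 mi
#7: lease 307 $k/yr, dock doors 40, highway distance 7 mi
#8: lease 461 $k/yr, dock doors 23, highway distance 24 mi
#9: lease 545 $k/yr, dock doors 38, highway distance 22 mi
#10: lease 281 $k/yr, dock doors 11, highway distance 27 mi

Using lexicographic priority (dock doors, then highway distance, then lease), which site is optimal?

#7

First maximize dock doors: best is 40, kept {#2, #7}.
Then minimize highway distance: best is 7, kept {#7}.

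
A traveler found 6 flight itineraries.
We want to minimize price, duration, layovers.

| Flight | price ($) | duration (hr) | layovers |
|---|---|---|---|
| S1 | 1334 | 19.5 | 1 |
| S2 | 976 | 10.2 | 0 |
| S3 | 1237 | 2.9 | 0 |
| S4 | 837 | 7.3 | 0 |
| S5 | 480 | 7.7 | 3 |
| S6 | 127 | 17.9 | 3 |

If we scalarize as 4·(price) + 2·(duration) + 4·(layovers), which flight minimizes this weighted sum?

S6

S1: 4·1334 + 2·19.5 + 4·1 = 5379.0
S2: 4·976 + 2·10.2 + 4·0 = 3924.4
S3: 4·1237 + 2·2.9 + 4·0 = 4953.8
S4: 4·837 + 2·7.3 + 4·0 = 3362.6
S5: 4·480 + 2·7.7 + 4·3 = 1947.4
S6: 4·127 + 2·17.9 + 4·3 = 555.8
Lowest: S6 at 555.8.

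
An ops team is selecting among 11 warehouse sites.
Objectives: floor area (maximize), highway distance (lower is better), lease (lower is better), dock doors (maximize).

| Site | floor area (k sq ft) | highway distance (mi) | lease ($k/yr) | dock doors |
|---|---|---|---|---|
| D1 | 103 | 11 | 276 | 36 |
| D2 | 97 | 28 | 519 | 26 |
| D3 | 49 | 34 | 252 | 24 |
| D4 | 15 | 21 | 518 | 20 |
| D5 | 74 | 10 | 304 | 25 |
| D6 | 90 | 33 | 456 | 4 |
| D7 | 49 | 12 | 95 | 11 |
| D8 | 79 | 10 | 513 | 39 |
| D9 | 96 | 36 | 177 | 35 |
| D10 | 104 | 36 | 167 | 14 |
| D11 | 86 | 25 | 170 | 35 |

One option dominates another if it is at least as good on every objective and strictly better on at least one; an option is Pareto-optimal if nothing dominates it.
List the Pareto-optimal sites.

D1: not dominated.
D2: dominated by D1 (floor area 103≥97, highway distance 11≤28, lease 276≤519, dock doors 36≥26).
D3: dominated by D11 (floor area 86≥49, highway distance 25≤34, lease 170≤252, dock doors 35≥24).
D4: dominated by D1 (floor area 103≥15, highway distance 11≤21, lease 276≤518, dock doors 36≥20).
D5: not dominated.
D6: dominated by D1 (floor area 103≥90, highway distance 11≤33, lease 276≤456, dock doors 36≥4).
D7: not dominated (best lease).
D8: not dominated (best dock doors).
D9: not dominated.
D10: not dominated (best floor area).
D11: not dominated.

D1, D5, D7, D8, D9, D10, D11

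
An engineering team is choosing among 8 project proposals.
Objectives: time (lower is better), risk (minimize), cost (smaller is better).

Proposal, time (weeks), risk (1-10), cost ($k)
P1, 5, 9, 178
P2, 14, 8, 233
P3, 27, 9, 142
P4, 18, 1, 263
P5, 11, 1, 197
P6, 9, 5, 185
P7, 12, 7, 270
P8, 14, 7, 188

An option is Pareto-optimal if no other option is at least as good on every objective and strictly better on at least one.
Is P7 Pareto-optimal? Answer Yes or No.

No

P5 vs P7: time 11≤12, risk 1≤7, cost 197≤270 — P5 is at least as good on every objective and strictly better on at least one, so P5 dominates P7.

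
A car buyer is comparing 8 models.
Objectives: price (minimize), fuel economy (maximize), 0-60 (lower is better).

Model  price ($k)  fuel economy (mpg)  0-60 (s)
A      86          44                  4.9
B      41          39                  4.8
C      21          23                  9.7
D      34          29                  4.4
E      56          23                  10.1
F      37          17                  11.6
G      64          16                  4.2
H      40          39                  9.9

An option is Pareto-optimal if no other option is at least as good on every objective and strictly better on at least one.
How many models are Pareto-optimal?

A: not dominated (best fuel economy).
B: not dominated.
C: not dominated (best price).
D: not dominated.
E: dominated by B (price 41≤56, fuel economy 39≥23, 0-60 4.8≤10.1).
F: dominated by C (price 21≤37, fuel economy 23≥17, 0-60 9.7≤11.6).
G: not dominated (best 0-60).
H: not dominated.
Pareto-optimal: A, B, C, D, G, H → 6.

6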